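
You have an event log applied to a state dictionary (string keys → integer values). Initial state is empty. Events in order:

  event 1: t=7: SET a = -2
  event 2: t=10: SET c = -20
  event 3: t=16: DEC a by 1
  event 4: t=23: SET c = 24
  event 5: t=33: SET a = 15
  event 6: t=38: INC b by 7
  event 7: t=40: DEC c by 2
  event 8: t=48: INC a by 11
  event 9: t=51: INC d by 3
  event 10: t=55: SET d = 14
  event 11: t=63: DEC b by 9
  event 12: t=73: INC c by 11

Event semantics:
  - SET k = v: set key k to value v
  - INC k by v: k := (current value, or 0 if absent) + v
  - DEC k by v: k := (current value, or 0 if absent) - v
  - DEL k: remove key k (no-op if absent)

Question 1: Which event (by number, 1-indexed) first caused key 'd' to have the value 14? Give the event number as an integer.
Answer: 10

Derivation:
Looking for first event where d becomes 14:
  event 9: d = 3
  event 10: d 3 -> 14  <-- first match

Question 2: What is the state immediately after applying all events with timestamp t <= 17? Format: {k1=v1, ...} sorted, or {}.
Answer: {a=-3, c=-20}

Derivation:
Apply events with t <= 17 (3 events):
  after event 1 (t=7: SET a = -2): {a=-2}
  after event 2 (t=10: SET c = -20): {a=-2, c=-20}
  after event 3 (t=16: DEC a by 1): {a=-3, c=-20}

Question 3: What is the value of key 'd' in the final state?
Answer: 14

Derivation:
Track key 'd' through all 12 events:
  event 1 (t=7: SET a = -2): d unchanged
  event 2 (t=10: SET c = -20): d unchanged
  event 3 (t=16: DEC a by 1): d unchanged
  event 4 (t=23: SET c = 24): d unchanged
  event 5 (t=33: SET a = 15): d unchanged
  event 6 (t=38: INC b by 7): d unchanged
  event 7 (t=40: DEC c by 2): d unchanged
  event 8 (t=48: INC a by 11): d unchanged
  event 9 (t=51: INC d by 3): d (absent) -> 3
  event 10 (t=55: SET d = 14): d 3 -> 14
  event 11 (t=63: DEC b by 9): d unchanged
  event 12 (t=73: INC c by 11): d unchanged
Final: d = 14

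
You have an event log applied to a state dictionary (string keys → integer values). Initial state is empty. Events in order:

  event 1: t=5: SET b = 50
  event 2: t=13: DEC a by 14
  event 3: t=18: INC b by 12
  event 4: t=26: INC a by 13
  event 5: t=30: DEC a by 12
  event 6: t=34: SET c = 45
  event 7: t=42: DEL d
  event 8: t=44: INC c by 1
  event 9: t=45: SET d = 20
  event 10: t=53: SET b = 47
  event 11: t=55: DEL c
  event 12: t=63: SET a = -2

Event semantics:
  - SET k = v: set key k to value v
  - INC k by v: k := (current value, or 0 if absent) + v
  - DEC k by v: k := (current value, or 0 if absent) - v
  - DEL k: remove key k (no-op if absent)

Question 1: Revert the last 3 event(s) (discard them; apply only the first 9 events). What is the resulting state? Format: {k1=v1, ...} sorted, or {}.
Keep first 9 events (discard last 3):
  after event 1 (t=5: SET b = 50): {b=50}
  after event 2 (t=13: DEC a by 14): {a=-14, b=50}
  after event 3 (t=18: INC b by 12): {a=-14, b=62}
  after event 4 (t=26: INC a by 13): {a=-1, b=62}
  after event 5 (t=30: DEC a by 12): {a=-13, b=62}
  after event 6 (t=34: SET c = 45): {a=-13, b=62, c=45}
  after event 7 (t=42: DEL d): {a=-13, b=62, c=45}
  after event 8 (t=44: INC c by 1): {a=-13, b=62, c=46}
  after event 9 (t=45: SET d = 20): {a=-13, b=62, c=46, d=20}

Answer: {a=-13, b=62, c=46, d=20}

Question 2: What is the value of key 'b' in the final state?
Track key 'b' through all 12 events:
  event 1 (t=5: SET b = 50): b (absent) -> 50
  event 2 (t=13: DEC a by 14): b unchanged
  event 3 (t=18: INC b by 12): b 50 -> 62
  event 4 (t=26: INC a by 13): b unchanged
  event 5 (t=30: DEC a by 12): b unchanged
  event 6 (t=34: SET c = 45): b unchanged
  event 7 (t=42: DEL d): b unchanged
  event 8 (t=44: INC c by 1): b unchanged
  event 9 (t=45: SET d = 20): b unchanged
  event 10 (t=53: SET b = 47): b 62 -> 47
  event 11 (t=55: DEL c): b unchanged
  event 12 (t=63: SET a = -2): b unchanged
Final: b = 47

Answer: 47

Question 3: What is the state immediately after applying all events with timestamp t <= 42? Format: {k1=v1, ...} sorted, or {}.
Apply events with t <= 42 (7 events):
  after event 1 (t=5: SET b = 50): {b=50}
  after event 2 (t=13: DEC a by 14): {a=-14, b=50}
  after event 3 (t=18: INC b by 12): {a=-14, b=62}
  after event 4 (t=26: INC a by 13): {a=-1, b=62}
  after event 5 (t=30: DEC a by 12): {a=-13, b=62}
  after event 6 (t=34: SET c = 45): {a=-13, b=62, c=45}
  after event 7 (t=42: DEL d): {a=-13, b=62, c=45}

Answer: {a=-13, b=62, c=45}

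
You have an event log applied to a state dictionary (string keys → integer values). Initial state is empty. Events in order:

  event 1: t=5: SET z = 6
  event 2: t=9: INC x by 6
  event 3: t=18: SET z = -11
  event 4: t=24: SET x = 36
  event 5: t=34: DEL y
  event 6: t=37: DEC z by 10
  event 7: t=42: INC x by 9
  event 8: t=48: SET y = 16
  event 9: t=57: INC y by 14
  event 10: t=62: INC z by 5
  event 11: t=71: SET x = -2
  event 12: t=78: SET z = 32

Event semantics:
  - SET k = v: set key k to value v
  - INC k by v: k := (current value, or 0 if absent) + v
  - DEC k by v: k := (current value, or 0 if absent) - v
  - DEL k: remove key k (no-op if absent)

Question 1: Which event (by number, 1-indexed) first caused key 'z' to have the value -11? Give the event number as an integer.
Looking for first event where z becomes -11:
  event 1: z = 6
  event 2: z = 6
  event 3: z 6 -> -11  <-- first match

Answer: 3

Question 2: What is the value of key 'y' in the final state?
Answer: 30

Derivation:
Track key 'y' through all 12 events:
  event 1 (t=5: SET z = 6): y unchanged
  event 2 (t=9: INC x by 6): y unchanged
  event 3 (t=18: SET z = -11): y unchanged
  event 4 (t=24: SET x = 36): y unchanged
  event 5 (t=34: DEL y): y (absent) -> (absent)
  event 6 (t=37: DEC z by 10): y unchanged
  event 7 (t=42: INC x by 9): y unchanged
  event 8 (t=48: SET y = 16): y (absent) -> 16
  event 9 (t=57: INC y by 14): y 16 -> 30
  event 10 (t=62: INC z by 5): y unchanged
  event 11 (t=71: SET x = -2): y unchanged
  event 12 (t=78: SET z = 32): y unchanged
Final: y = 30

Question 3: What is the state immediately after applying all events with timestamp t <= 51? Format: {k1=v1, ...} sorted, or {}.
Answer: {x=45, y=16, z=-21}

Derivation:
Apply events with t <= 51 (8 events):
  after event 1 (t=5: SET z = 6): {z=6}
  after event 2 (t=9: INC x by 6): {x=6, z=6}
  after event 3 (t=18: SET z = -11): {x=6, z=-11}
  after event 4 (t=24: SET x = 36): {x=36, z=-11}
  after event 5 (t=34: DEL y): {x=36, z=-11}
  after event 6 (t=37: DEC z by 10): {x=36, z=-21}
  after event 7 (t=42: INC x by 9): {x=45, z=-21}
  after event 8 (t=48: SET y = 16): {x=45, y=16, z=-21}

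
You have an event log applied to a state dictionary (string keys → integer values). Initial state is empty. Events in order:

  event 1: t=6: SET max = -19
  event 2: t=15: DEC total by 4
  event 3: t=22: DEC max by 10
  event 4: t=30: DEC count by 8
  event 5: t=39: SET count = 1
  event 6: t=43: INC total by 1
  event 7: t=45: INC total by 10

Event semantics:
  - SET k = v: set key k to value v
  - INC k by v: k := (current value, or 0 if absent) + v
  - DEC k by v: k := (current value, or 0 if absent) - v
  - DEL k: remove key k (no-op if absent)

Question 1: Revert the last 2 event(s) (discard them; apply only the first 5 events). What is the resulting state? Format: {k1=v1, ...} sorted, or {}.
Answer: {count=1, max=-29, total=-4}

Derivation:
Keep first 5 events (discard last 2):
  after event 1 (t=6: SET max = -19): {max=-19}
  after event 2 (t=15: DEC total by 4): {max=-19, total=-4}
  after event 3 (t=22: DEC max by 10): {max=-29, total=-4}
  after event 4 (t=30: DEC count by 8): {count=-8, max=-29, total=-4}
  after event 5 (t=39: SET count = 1): {count=1, max=-29, total=-4}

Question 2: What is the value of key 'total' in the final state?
Answer: 7

Derivation:
Track key 'total' through all 7 events:
  event 1 (t=6: SET max = -19): total unchanged
  event 2 (t=15: DEC total by 4): total (absent) -> -4
  event 3 (t=22: DEC max by 10): total unchanged
  event 4 (t=30: DEC count by 8): total unchanged
  event 5 (t=39: SET count = 1): total unchanged
  event 6 (t=43: INC total by 1): total -4 -> -3
  event 7 (t=45: INC total by 10): total -3 -> 7
Final: total = 7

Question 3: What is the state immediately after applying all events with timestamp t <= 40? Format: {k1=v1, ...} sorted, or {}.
Apply events with t <= 40 (5 events):
  after event 1 (t=6: SET max = -19): {max=-19}
  after event 2 (t=15: DEC total by 4): {max=-19, total=-4}
  after event 3 (t=22: DEC max by 10): {max=-29, total=-4}
  after event 4 (t=30: DEC count by 8): {count=-8, max=-29, total=-4}
  after event 5 (t=39: SET count = 1): {count=1, max=-29, total=-4}

Answer: {count=1, max=-29, total=-4}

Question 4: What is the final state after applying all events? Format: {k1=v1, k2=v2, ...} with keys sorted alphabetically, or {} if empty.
  after event 1 (t=6: SET max = -19): {max=-19}
  after event 2 (t=15: DEC total by 4): {max=-19, total=-4}
  after event 3 (t=22: DEC max by 10): {max=-29, total=-4}
  after event 4 (t=30: DEC count by 8): {count=-8, max=-29, total=-4}
  after event 5 (t=39: SET count = 1): {count=1, max=-29, total=-4}
  after event 6 (t=43: INC total by 1): {count=1, max=-29, total=-3}
  after event 7 (t=45: INC total by 10): {count=1, max=-29, total=7}

Answer: {count=1, max=-29, total=7}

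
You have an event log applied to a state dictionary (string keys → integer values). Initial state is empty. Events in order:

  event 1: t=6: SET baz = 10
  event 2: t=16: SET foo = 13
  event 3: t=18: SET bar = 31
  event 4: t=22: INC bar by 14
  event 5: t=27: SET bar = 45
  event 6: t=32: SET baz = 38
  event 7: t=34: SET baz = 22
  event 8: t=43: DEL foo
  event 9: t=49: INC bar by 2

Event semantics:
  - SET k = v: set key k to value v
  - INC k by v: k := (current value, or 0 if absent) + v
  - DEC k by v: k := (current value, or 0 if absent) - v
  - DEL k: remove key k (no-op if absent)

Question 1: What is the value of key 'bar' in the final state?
Answer: 47

Derivation:
Track key 'bar' through all 9 events:
  event 1 (t=6: SET baz = 10): bar unchanged
  event 2 (t=16: SET foo = 13): bar unchanged
  event 3 (t=18: SET bar = 31): bar (absent) -> 31
  event 4 (t=22: INC bar by 14): bar 31 -> 45
  event 5 (t=27: SET bar = 45): bar 45 -> 45
  event 6 (t=32: SET baz = 38): bar unchanged
  event 7 (t=34: SET baz = 22): bar unchanged
  event 8 (t=43: DEL foo): bar unchanged
  event 9 (t=49: INC bar by 2): bar 45 -> 47
Final: bar = 47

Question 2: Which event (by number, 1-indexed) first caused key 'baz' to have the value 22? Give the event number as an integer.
Looking for first event where baz becomes 22:
  event 1: baz = 10
  event 2: baz = 10
  event 3: baz = 10
  event 4: baz = 10
  event 5: baz = 10
  event 6: baz = 38
  event 7: baz 38 -> 22  <-- first match

Answer: 7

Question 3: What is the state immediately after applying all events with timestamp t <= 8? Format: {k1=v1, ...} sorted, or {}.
Answer: {baz=10}

Derivation:
Apply events with t <= 8 (1 events):
  after event 1 (t=6: SET baz = 10): {baz=10}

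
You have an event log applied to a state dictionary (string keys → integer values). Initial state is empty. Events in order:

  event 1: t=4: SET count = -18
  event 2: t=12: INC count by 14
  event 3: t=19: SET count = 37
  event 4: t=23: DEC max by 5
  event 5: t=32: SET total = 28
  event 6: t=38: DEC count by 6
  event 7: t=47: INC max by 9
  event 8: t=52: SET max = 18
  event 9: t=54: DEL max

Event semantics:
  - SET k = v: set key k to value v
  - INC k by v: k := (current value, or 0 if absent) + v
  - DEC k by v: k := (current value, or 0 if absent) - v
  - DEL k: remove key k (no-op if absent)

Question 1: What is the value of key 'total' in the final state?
Track key 'total' through all 9 events:
  event 1 (t=4: SET count = -18): total unchanged
  event 2 (t=12: INC count by 14): total unchanged
  event 3 (t=19: SET count = 37): total unchanged
  event 4 (t=23: DEC max by 5): total unchanged
  event 5 (t=32: SET total = 28): total (absent) -> 28
  event 6 (t=38: DEC count by 6): total unchanged
  event 7 (t=47: INC max by 9): total unchanged
  event 8 (t=52: SET max = 18): total unchanged
  event 9 (t=54: DEL max): total unchanged
Final: total = 28

Answer: 28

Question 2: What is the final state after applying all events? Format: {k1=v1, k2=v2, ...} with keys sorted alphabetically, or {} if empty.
Answer: {count=31, total=28}

Derivation:
  after event 1 (t=4: SET count = -18): {count=-18}
  after event 2 (t=12: INC count by 14): {count=-4}
  after event 3 (t=19: SET count = 37): {count=37}
  after event 4 (t=23: DEC max by 5): {count=37, max=-5}
  after event 5 (t=32: SET total = 28): {count=37, max=-5, total=28}
  after event 6 (t=38: DEC count by 6): {count=31, max=-5, total=28}
  after event 7 (t=47: INC max by 9): {count=31, max=4, total=28}
  after event 8 (t=52: SET max = 18): {count=31, max=18, total=28}
  after event 9 (t=54: DEL max): {count=31, total=28}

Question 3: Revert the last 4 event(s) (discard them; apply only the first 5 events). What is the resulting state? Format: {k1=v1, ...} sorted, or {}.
Answer: {count=37, max=-5, total=28}

Derivation:
Keep first 5 events (discard last 4):
  after event 1 (t=4: SET count = -18): {count=-18}
  after event 2 (t=12: INC count by 14): {count=-4}
  after event 3 (t=19: SET count = 37): {count=37}
  after event 4 (t=23: DEC max by 5): {count=37, max=-5}
  after event 5 (t=32: SET total = 28): {count=37, max=-5, total=28}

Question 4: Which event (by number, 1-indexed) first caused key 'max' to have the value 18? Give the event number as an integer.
Looking for first event where max becomes 18:
  event 4: max = -5
  event 5: max = -5
  event 6: max = -5
  event 7: max = 4
  event 8: max 4 -> 18  <-- first match

Answer: 8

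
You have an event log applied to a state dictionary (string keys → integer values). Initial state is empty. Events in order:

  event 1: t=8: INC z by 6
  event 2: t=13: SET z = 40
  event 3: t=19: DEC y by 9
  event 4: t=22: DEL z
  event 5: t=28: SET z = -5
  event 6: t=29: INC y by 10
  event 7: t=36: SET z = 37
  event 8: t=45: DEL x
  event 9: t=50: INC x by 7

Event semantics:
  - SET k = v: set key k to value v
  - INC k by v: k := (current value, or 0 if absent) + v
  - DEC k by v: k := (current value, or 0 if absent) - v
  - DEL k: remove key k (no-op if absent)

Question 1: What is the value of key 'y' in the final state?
Track key 'y' through all 9 events:
  event 1 (t=8: INC z by 6): y unchanged
  event 2 (t=13: SET z = 40): y unchanged
  event 3 (t=19: DEC y by 9): y (absent) -> -9
  event 4 (t=22: DEL z): y unchanged
  event 5 (t=28: SET z = -5): y unchanged
  event 6 (t=29: INC y by 10): y -9 -> 1
  event 7 (t=36: SET z = 37): y unchanged
  event 8 (t=45: DEL x): y unchanged
  event 9 (t=50: INC x by 7): y unchanged
Final: y = 1

Answer: 1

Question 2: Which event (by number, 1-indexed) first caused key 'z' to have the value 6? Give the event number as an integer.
Answer: 1

Derivation:
Looking for first event where z becomes 6:
  event 1: z (absent) -> 6  <-- first match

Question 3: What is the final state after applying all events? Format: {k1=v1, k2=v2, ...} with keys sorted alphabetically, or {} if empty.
Answer: {x=7, y=1, z=37}

Derivation:
  after event 1 (t=8: INC z by 6): {z=6}
  after event 2 (t=13: SET z = 40): {z=40}
  after event 3 (t=19: DEC y by 9): {y=-9, z=40}
  after event 4 (t=22: DEL z): {y=-9}
  after event 5 (t=28: SET z = -5): {y=-9, z=-5}
  after event 6 (t=29: INC y by 10): {y=1, z=-5}
  after event 7 (t=36: SET z = 37): {y=1, z=37}
  after event 8 (t=45: DEL x): {y=1, z=37}
  after event 9 (t=50: INC x by 7): {x=7, y=1, z=37}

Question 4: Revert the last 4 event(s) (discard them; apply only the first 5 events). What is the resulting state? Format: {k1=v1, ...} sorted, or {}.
Answer: {y=-9, z=-5}

Derivation:
Keep first 5 events (discard last 4):
  after event 1 (t=8: INC z by 6): {z=6}
  after event 2 (t=13: SET z = 40): {z=40}
  after event 3 (t=19: DEC y by 9): {y=-9, z=40}
  after event 4 (t=22: DEL z): {y=-9}
  after event 5 (t=28: SET z = -5): {y=-9, z=-5}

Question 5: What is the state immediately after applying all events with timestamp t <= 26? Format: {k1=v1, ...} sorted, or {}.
Apply events with t <= 26 (4 events):
  after event 1 (t=8: INC z by 6): {z=6}
  after event 2 (t=13: SET z = 40): {z=40}
  after event 3 (t=19: DEC y by 9): {y=-9, z=40}
  after event 4 (t=22: DEL z): {y=-9}

Answer: {y=-9}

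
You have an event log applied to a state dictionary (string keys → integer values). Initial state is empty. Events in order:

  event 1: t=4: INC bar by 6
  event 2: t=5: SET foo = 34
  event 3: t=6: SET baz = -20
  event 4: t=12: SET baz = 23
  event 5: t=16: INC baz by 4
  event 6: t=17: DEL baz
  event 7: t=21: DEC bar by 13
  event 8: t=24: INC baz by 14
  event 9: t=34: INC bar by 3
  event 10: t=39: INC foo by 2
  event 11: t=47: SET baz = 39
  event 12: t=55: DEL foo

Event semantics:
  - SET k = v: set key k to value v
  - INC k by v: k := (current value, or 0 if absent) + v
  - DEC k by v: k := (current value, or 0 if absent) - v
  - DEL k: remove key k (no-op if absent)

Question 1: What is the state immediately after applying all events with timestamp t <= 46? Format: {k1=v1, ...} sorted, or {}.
Answer: {bar=-4, baz=14, foo=36}

Derivation:
Apply events with t <= 46 (10 events):
  after event 1 (t=4: INC bar by 6): {bar=6}
  after event 2 (t=5: SET foo = 34): {bar=6, foo=34}
  after event 3 (t=6: SET baz = -20): {bar=6, baz=-20, foo=34}
  after event 4 (t=12: SET baz = 23): {bar=6, baz=23, foo=34}
  after event 5 (t=16: INC baz by 4): {bar=6, baz=27, foo=34}
  after event 6 (t=17: DEL baz): {bar=6, foo=34}
  after event 7 (t=21: DEC bar by 13): {bar=-7, foo=34}
  after event 8 (t=24: INC baz by 14): {bar=-7, baz=14, foo=34}
  after event 9 (t=34: INC bar by 3): {bar=-4, baz=14, foo=34}
  after event 10 (t=39: INC foo by 2): {bar=-4, baz=14, foo=36}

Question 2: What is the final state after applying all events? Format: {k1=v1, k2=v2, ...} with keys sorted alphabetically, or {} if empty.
  after event 1 (t=4: INC bar by 6): {bar=6}
  after event 2 (t=5: SET foo = 34): {bar=6, foo=34}
  after event 3 (t=6: SET baz = -20): {bar=6, baz=-20, foo=34}
  after event 4 (t=12: SET baz = 23): {bar=6, baz=23, foo=34}
  after event 5 (t=16: INC baz by 4): {bar=6, baz=27, foo=34}
  after event 6 (t=17: DEL baz): {bar=6, foo=34}
  after event 7 (t=21: DEC bar by 13): {bar=-7, foo=34}
  after event 8 (t=24: INC baz by 14): {bar=-7, baz=14, foo=34}
  after event 9 (t=34: INC bar by 3): {bar=-4, baz=14, foo=34}
  after event 10 (t=39: INC foo by 2): {bar=-4, baz=14, foo=36}
  after event 11 (t=47: SET baz = 39): {bar=-4, baz=39, foo=36}
  after event 12 (t=55: DEL foo): {bar=-4, baz=39}

Answer: {bar=-4, baz=39}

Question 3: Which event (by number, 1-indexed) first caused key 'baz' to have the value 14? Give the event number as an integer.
Looking for first event where baz becomes 14:
  event 3: baz = -20
  event 4: baz = 23
  event 5: baz = 27
  event 6: baz = (absent)
  event 8: baz (absent) -> 14  <-- first match

Answer: 8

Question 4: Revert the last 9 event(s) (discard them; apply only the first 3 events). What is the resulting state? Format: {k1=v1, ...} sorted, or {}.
Answer: {bar=6, baz=-20, foo=34}

Derivation:
Keep first 3 events (discard last 9):
  after event 1 (t=4: INC bar by 6): {bar=6}
  after event 2 (t=5: SET foo = 34): {bar=6, foo=34}
  after event 3 (t=6: SET baz = -20): {bar=6, baz=-20, foo=34}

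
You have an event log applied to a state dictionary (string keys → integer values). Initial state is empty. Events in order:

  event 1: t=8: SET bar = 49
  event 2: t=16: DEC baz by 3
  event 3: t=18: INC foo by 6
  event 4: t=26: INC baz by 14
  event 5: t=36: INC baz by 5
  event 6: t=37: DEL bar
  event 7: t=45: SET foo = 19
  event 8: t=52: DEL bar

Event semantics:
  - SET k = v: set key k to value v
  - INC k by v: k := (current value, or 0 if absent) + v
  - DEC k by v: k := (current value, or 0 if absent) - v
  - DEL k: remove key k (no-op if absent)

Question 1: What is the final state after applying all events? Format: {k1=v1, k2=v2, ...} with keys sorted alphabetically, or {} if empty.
Answer: {baz=16, foo=19}

Derivation:
  after event 1 (t=8: SET bar = 49): {bar=49}
  after event 2 (t=16: DEC baz by 3): {bar=49, baz=-3}
  after event 3 (t=18: INC foo by 6): {bar=49, baz=-3, foo=6}
  after event 4 (t=26: INC baz by 14): {bar=49, baz=11, foo=6}
  after event 5 (t=36: INC baz by 5): {bar=49, baz=16, foo=6}
  after event 6 (t=37: DEL bar): {baz=16, foo=6}
  after event 7 (t=45: SET foo = 19): {baz=16, foo=19}
  after event 8 (t=52: DEL bar): {baz=16, foo=19}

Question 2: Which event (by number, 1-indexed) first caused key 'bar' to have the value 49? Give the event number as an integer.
Answer: 1

Derivation:
Looking for first event where bar becomes 49:
  event 1: bar (absent) -> 49  <-- first match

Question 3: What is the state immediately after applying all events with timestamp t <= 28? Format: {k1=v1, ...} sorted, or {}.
Apply events with t <= 28 (4 events):
  after event 1 (t=8: SET bar = 49): {bar=49}
  after event 2 (t=16: DEC baz by 3): {bar=49, baz=-3}
  after event 3 (t=18: INC foo by 6): {bar=49, baz=-3, foo=6}
  after event 4 (t=26: INC baz by 14): {bar=49, baz=11, foo=6}

Answer: {bar=49, baz=11, foo=6}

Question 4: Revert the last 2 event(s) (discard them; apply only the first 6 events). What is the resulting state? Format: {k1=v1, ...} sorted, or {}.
Answer: {baz=16, foo=6}

Derivation:
Keep first 6 events (discard last 2):
  after event 1 (t=8: SET bar = 49): {bar=49}
  after event 2 (t=16: DEC baz by 3): {bar=49, baz=-3}
  after event 3 (t=18: INC foo by 6): {bar=49, baz=-3, foo=6}
  after event 4 (t=26: INC baz by 14): {bar=49, baz=11, foo=6}
  after event 5 (t=36: INC baz by 5): {bar=49, baz=16, foo=6}
  after event 6 (t=37: DEL bar): {baz=16, foo=6}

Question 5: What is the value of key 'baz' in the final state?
Track key 'baz' through all 8 events:
  event 1 (t=8: SET bar = 49): baz unchanged
  event 2 (t=16: DEC baz by 3): baz (absent) -> -3
  event 3 (t=18: INC foo by 6): baz unchanged
  event 4 (t=26: INC baz by 14): baz -3 -> 11
  event 5 (t=36: INC baz by 5): baz 11 -> 16
  event 6 (t=37: DEL bar): baz unchanged
  event 7 (t=45: SET foo = 19): baz unchanged
  event 8 (t=52: DEL bar): baz unchanged
Final: baz = 16

Answer: 16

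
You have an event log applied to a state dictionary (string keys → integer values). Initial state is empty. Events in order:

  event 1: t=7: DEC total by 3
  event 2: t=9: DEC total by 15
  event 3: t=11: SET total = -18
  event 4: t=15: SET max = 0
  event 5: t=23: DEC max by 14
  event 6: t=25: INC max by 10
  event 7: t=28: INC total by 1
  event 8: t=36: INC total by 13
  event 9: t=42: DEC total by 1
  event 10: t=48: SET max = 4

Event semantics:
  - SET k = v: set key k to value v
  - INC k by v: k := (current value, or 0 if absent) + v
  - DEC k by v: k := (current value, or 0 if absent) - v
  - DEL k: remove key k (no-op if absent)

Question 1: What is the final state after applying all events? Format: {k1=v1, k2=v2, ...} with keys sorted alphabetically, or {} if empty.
  after event 1 (t=7: DEC total by 3): {total=-3}
  after event 2 (t=9: DEC total by 15): {total=-18}
  after event 3 (t=11: SET total = -18): {total=-18}
  after event 4 (t=15: SET max = 0): {max=0, total=-18}
  after event 5 (t=23: DEC max by 14): {max=-14, total=-18}
  after event 6 (t=25: INC max by 10): {max=-4, total=-18}
  after event 7 (t=28: INC total by 1): {max=-4, total=-17}
  after event 8 (t=36: INC total by 13): {max=-4, total=-4}
  after event 9 (t=42: DEC total by 1): {max=-4, total=-5}
  after event 10 (t=48: SET max = 4): {max=4, total=-5}

Answer: {max=4, total=-5}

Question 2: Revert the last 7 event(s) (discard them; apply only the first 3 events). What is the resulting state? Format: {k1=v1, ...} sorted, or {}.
Answer: {total=-18}

Derivation:
Keep first 3 events (discard last 7):
  after event 1 (t=7: DEC total by 3): {total=-3}
  after event 2 (t=9: DEC total by 15): {total=-18}
  after event 3 (t=11: SET total = -18): {total=-18}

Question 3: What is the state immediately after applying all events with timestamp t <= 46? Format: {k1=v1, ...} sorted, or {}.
Answer: {max=-4, total=-5}

Derivation:
Apply events with t <= 46 (9 events):
  after event 1 (t=7: DEC total by 3): {total=-3}
  after event 2 (t=9: DEC total by 15): {total=-18}
  after event 3 (t=11: SET total = -18): {total=-18}
  after event 4 (t=15: SET max = 0): {max=0, total=-18}
  after event 5 (t=23: DEC max by 14): {max=-14, total=-18}
  after event 6 (t=25: INC max by 10): {max=-4, total=-18}
  after event 7 (t=28: INC total by 1): {max=-4, total=-17}
  after event 8 (t=36: INC total by 13): {max=-4, total=-4}
  after event 9 (t=42: DEC total by 1): {max=-4, total=-5}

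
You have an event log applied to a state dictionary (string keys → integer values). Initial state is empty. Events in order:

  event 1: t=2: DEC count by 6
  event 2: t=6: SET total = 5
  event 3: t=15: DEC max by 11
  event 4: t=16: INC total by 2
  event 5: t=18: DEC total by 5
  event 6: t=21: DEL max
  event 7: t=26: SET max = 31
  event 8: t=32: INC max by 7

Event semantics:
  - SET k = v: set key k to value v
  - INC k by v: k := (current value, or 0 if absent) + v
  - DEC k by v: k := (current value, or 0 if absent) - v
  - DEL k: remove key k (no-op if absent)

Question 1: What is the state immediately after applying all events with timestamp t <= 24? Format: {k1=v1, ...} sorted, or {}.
Answer: {count=-6, total=2}

Derivation:
Apply events with t <= 24 (6 events):
  after event 1 (t=2: DEC count by 6): {count=-6}
  after event 2 (t=6: SET total = 5): {count=-6, total=5}
  after event 3 (t=15: DEC max by 11): {count=-6, max=-11, total=5}
  after event 4 (t=16: INC total by 2): {count=-6, max=-11, total=7}
  after event 5 (t=18: DEC total by 5): {count=-6, max=-11, total=2}
  after event 6 (t=21: DEL max): {count=-6, total=2}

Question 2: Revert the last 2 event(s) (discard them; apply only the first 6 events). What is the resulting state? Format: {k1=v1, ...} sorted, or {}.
Keep first 6 events (discard last 2):
  after event 1 (t=2: DEC count by 6): {count=-6}
  after event 2 (t=6: SET total = 5): {count=-6, total=5}
  after event 3 (t=15: DEC max by 11): {count=-6, max=-11, total=5}
  after event 4 (t=16: INC total by 2): {count=-6, max=-11, total=7}
  after event 5 (t=18: DEC total by 5): {count=-6, max=-11, total=2}
  after event 6 (t=21: DEL max): {count=-6, total=2}

Answer: {count=-6, total=2}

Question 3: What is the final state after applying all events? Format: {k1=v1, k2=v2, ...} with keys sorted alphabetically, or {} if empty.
Answer: {count=-6, max=38, total=2}

Derivation:
  after event 1 (t=2: DEC count by 6): {count=-6}
  after event 2 (t=6: SET total = 5): {count=-6, total=5}
  after event 3 (t=15: DEC max by 11): {count=-6, max=-11, total=5}
  after event 4 (t=16: INC total by 2): {count=-6, max=-11, total=7}
  after event 5 (t=18: DEC total by 5): {count=-6, max=-11, total=2}
  after event 6 (t=21: DEL max): {count=-6, total=2}
  after event 7 (t=26: SET max = 31): {count=-6, max=31, total=2}
  after event 8 (t=32: INC max by 7): {count=-6, max=38, total=2}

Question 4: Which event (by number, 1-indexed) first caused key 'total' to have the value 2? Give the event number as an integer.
Looking for first event where total becomes 2:
  event 2: total = 5
  event 3: total = 5
  event 4: total = 7
  event 5: total 7 -> 2  <-- first match

Answer: 5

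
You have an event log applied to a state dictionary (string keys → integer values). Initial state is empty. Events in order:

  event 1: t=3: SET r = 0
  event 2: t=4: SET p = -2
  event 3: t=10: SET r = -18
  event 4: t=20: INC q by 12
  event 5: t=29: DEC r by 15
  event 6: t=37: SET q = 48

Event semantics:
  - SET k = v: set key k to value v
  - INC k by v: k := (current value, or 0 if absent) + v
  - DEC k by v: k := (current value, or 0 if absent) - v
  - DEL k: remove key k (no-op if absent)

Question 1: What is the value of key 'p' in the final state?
Answer: -2

Derivation:
Track key 'p' through all 6 events:
  event 1 (t=3: SET r = 0): p unchanged
  event 2 (t=4: SET p = -2): p (absent) -> -2
  event 3 (t=10: SET r = -18): p unchanged
  event 4 (t=20: INC q by 12): p unchanged
  event 5 (t=29: DEC r by 15): p unchanged
  event 6 (t=37: SET q = 48): p unchanged
Final: p = -2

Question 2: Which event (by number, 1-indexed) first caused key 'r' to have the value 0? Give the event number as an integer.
Looking for first event where r becomes 0:
  event 1: r (absent) -> 0  <-- first match

Answer: 1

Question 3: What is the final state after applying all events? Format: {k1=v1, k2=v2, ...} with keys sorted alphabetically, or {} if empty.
Answer: {p=-2, q=48, r=-33}

Derivation:
  after event 1 (t=3: SET r = 0): {r=0}
  after event 2 (t=4: SET p = -2): {p=-2, r=0}
  after event 3 (t=10: SET r = -18): {p=-2, r=-18}
  after event 4 (t=20: INC q by 12): {p=-2, q=12, r=-18}
  after event 5 (t=29: DEC r by 15): {p=-2, q=12, r=-33}
  after event 6 (t=37: SET q = 48): {p=-2, q=48, r=-33}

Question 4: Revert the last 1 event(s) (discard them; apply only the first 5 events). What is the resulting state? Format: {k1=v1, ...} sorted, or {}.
Answer: {p=-2, q=12, r=-33}

Derivation:
Keep first 5 events (discard last 1):
  after event 1 (t=3: SET r = 0): {r=0}
  after event 2 (t=4: SET p = -2): {p=-2, r=0}
  after event 3 (t=10: SET r = -18): {p=-2, r=-18}
  after event 4 (t=20: INC q by 12): {p=-2, q=12, r=-18}
  after event 5 (t=29: DEC r by 15): {p=-2, q=12, r=-33}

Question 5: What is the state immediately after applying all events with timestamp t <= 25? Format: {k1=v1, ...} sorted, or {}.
Answer: {p=-2, q=12, r=-18}

Derivation:
Apply events with t <= 25 (4 events):
  after event 1 (t=3: SET r = 0): {r=0}
  after event 2 (t=4: SET p = -2): {p=-2, r=0}
  after event 3 (t=10: SET r = -18): {p=-2, r=-18}
  after event 4 (t=20: INC q by 12): {p=-2, q=12, r=-18}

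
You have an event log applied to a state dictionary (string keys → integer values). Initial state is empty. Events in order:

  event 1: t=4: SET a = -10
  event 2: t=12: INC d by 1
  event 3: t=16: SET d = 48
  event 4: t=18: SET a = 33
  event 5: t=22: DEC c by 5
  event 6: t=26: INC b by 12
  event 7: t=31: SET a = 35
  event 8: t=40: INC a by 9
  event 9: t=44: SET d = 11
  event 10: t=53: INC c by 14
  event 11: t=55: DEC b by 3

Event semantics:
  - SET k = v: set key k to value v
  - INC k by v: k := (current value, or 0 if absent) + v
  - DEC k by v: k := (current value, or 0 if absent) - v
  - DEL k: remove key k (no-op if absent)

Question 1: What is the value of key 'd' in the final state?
Track key 'd' through all 11 events:
  event 1 (t=4: SET a = -10): d unchanged
  event 2 (t=12: INC d by 1): d (absent) -> 1
  event 3 (t=16: SET d = 48): d 1 -> 48
  event 4 (t=18: SET a = 33): d unchanged
  event 5 (t=22: DEC c by 5): d unchanged
  event 6 (t=26: INC b by 12): d unchanged
  event 7 (t=31: SET a = 35): d unchanged
  event 8 (t=40: INC a by 9): d unchanged
  event 9 (t=44: SET d = 11): d 48 -> 11
  event 10 (t=53: INC c by 14): d unchanged
  event 11 (t=55: DEC b by 3): d unchanged
Final: d = 11

Answer: 11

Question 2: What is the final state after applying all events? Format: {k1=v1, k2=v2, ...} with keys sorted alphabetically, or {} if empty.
  after event 1 (t=4: SET a = -10): {a=-10}
  after event 2 (t=12: INC d by 1): {a=-10, d=1}
  after event 3 (t=16: SET d = 48): {a=-10, d=48}
  after event 4 (t=18: SET a = 33): {a=33, d=48}
  after event 5 (t=22: DEC c by 5): {a=33, c=-5, d=48}
  after event 6 (t=26: INC b by 12): {a=33, b=12, c=-5, d=48}
  after event 7 (t=31: SET a = 35): {a=35, b=12, c=-5, d=48}
  after event 8 (t=40: INC a by 9): {a=44, b=12, c=-5, d=48}
  after event 9 (t=44: SET d = 11): {a=44, b=12, c=-5, d=11}
  after event 10 (t=53: INC c by 14): {a=44, b=12, c=9, d=11}
  after event 11 (t=55: DEC b by 3): {a=44, b=9, c=9, d=11}

Answer: {a=44, b=9, c=9, d=11}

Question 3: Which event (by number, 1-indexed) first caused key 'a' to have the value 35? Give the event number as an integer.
Answer: 7

Derivation:
Looking for first event where a becomes 35:
  event 1: a = -10
  event 2: a = -10
  event 3: a = -10
  event 4: a = 33
  event 5: a = 33
  event 6: a = 33
  event 7: a 33 -> 35  <-- first match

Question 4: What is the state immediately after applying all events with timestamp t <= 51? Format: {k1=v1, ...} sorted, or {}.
Answer: {a=44, b=12, c=-5, d=11}

Derivation:
Apply events with t <= 51 (9 events):
  after event 1 (t=4: SET a = -10): {a=-10}
  after event 2 (t=12: INC d by 1): {a=-10, d=1}
  after event 3 (t=16: SET d = 48): {a=-10, d=48}
  after event 4 (t=18: SET a = 33): {a=33, d=48}
  after event 5 (t=22: DEC c by 5): {a=33, c=-5, d=48}
  after event 6 (t=26: INC b by 12): {a=33, b=12, c=-5, d=48}
  after event 7 (t=31: SET a = 35): {a=35, b=12, c=-5, d=48}
  after event 8 (t=40: INC a by 9): {a=44, b=12, c=-5, d=48}
  after event 9 (t=44: SET d = 11): {a=44, b=12, c=-5, d=11}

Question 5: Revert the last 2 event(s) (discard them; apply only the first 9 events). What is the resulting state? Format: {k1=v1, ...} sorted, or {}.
Answer: {a=44, b=12, c=-5, d=11}

Derivation:
Keep first 9 events (discard last 2):
  after event 1 (t=4: SET a = -10): {a=-10}
  after event 2 (t=12: INC d by 1): {a=-10, d=1}
  after event 3 (t=16: SET d = 48): {a=-10, d=48}
  after event 4 (t=18: SET a = 33): {a=33, d=48}
  after event 5 (t=22: DEC c by 5): {a=33, c=-5, d=48}
  after event 6 (t=26: INC b by 12): {a=33, b=12, c=-5, d=48}
  after event 7 (t=31: SET a = 35): {a=35, b=12, c=-5, d=48}
  after event 8 (t=40: INC a by 9): {a=44, b=12, c=-5, d=48}
  after event 9 (t=44: SET d = 11): {a=44, b=12, c=-5, d=11}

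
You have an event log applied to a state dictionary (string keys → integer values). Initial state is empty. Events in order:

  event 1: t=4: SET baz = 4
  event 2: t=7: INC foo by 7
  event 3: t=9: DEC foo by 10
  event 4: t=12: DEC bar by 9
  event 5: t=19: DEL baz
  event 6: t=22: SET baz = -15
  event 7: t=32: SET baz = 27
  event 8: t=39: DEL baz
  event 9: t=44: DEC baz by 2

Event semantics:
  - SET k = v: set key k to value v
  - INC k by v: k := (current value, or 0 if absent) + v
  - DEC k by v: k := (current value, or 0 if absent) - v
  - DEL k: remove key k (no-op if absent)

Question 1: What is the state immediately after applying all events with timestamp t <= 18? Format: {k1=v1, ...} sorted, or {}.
Apply events with t <= 18 (4 events):
  after event 1 (t=4: SET baz = 4): {baz=4}
  after event 2 (t=7: INC foo by 7): {baz=4, foo=7}
  after event 3 (t=9: DEC foo by 10): {baz=4, foo=-3}
  after event 4 (t=12: DEC bar by 9): {bar=-9, baz=4, foo=-3}

Answer: {bar=-9, baz=4, foo=-3}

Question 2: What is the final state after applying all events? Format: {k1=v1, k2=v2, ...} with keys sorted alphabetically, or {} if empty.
  after event 1 (t=4: SET baz = 4): {baz=4}
  after event 2 (t=7: INC foo by 7): {baz=4, foo=7}
  after event 3 (t=9: DEC foo by 10): {baz=4, foo=-3}
  after event 4 (t=12: DEC bar by 9): {bar=-9, baz=4, foo=-3}
  after event 5 (t=19: DEL baz): {bar=-9, foo=-3}
  after event 6 (t=22: SET baz = -15): {bar=-9, baz=-15, foo=-3}
  after event 7 (t=32: SET baz = 27): {bar=-9, baz=27, foo=-3}
  after event 8 (t=39: DEL baz): {bar=-9, foo=-3}
  after event 9 (t=44: DEC baz by 2): {bar=-9, baz=-2, foo=-3}

Answer: {bar=-9, baz=-2, foo=-3}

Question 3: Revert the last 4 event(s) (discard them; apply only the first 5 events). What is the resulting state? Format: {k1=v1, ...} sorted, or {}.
Keep first 5 events (discard last 4):
  after event 1 (t=4: SET baz = 4): {baz=4}
  after event 2 (t=7: INC foo by 7): {baz=4, foo=7}
  after event 3 (t=9: DEC foo by 10): {baz=4, foo=-3}
  after event 4 (t=12: DEC bar by 9): {bar=-9, baz=4, foo=-3}
  after event 5 (t=19: DEL baz): {bar=-9, foo=-3}

Answer: {bar=-9, foo=-3}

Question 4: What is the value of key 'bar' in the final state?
Answer: -9

Derivation:
Track key 'bar' through all 9 events:
  event 1 (t=4: SET baz = 4): bar unchanged
  event 2 (t=7: INC foo by 7): bar unchanged
  event 3 (t=9: DEC foo by 10): bar unchanged
  event 4 (t=12: DEC bar by 9): bar (absent) -> -9
  event 5 (t=19: DEL baz): bar unchanged
  event 6 (t=22: SET baz = -15): bar unchanged
  event 7 (t=32: SET baz = 27): bar unchanged
  event 8 (t=39: DEL baz): bar unchanged
  event 9 (t=44: DEC baz by 2): bar unchanged
Final: bar = -9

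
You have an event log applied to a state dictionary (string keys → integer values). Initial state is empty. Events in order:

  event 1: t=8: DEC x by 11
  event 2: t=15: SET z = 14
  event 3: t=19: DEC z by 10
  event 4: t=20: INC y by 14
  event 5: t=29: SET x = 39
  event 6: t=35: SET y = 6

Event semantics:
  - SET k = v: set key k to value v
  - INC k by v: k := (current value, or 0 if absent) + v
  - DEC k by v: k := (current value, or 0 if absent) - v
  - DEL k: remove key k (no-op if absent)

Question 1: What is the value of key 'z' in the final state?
Track key 'z' through all 6 events:
  event 1 (t=8: DEC x by 11): z unchanged
  event 2 (t=15: SET z = 14): z (absent) -> 14
  event 3 (t=19: DEC z by 10): z 14 -> 4
  event 4 (t=20: INC y by 14): z unchanged
  event 5 (t=29: SET x = 39): z unchanged
  event 6 (t=35: SET y = 6): z unchanged
Final: z = 4

Answer: 4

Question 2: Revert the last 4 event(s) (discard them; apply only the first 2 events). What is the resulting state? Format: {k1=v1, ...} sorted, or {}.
Answer: {x=-11, z=14}

Derivation:
Keep first 2 events (discard last 4):
  after event 1 (t=8: DEC x by 11): {x=-11}
  after event 2 (t=15: SET z = 14): {x=-11, z=14}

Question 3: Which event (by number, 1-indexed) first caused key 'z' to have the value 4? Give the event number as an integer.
Answer: 3

Derivation:
Looking for first event where z becomes 4:
  event 2: z = 14
  event 3: z 14 -> 4  <-- first match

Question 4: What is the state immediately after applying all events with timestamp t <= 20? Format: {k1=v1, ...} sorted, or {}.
Apply events with t <= 20 (4 events):
  after event 1 (t=8: DEC x by 11): {x=-11}
  after event 2 (t=15: SET z = 14): {x=-11, z=14}
  after event 3 (t=19: DEC z by 10): {x=-11, z=4}
  after event 4 (t=20: INC y by 14): {x=-11, y=14, z=4}

Answer: {x=-11, y=14, z=4}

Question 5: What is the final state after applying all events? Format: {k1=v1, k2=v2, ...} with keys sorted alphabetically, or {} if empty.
  after event 1 (t=8: DEC x by 11): {x=-11}
  after event 2 (t=15: SET z = 14): {x=-11, z=14}
  after event 3 (t=19: DEC z by 10): {x=-11, z=4}
  after event 4 (t=20: INC y by 14): {x=-11, y=14, z=4}
  after event 5 (t=29: SET x = 39): {x=39, y=14, z=4}
  after event 6 (t=35: SET y = 6): {x=39, y=6, z=4}

Answer: {x=39, y=6, z=4}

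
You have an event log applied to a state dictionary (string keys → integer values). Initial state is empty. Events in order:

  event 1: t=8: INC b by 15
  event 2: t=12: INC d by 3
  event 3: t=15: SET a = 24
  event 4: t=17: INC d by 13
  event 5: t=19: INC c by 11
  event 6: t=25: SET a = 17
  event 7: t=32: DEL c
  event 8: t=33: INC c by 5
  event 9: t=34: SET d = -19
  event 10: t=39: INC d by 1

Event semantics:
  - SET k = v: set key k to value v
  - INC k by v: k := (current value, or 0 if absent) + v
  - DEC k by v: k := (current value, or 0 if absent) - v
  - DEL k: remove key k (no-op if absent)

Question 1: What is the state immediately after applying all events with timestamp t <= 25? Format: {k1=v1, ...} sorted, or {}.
Apply events with t <= 25 (6 events):
  after event 1 (t=8: INC b by 15): {b=15}
  after event 2 (t=12: INC d by 3): {b=15, d=3}
  after event 3 (t=15: SET a = 24): {a=24, b=15, d=3}
  after event 4 (t=17: INC d by 13): {a=24, b=15, d=16}
  after event 5 (t=19: INC c by 11): {a=24, b=15, c=11, d=16}
  after event 6 (t=25: SET a = 17): {a=17, b=15, c=11, d=16}

Answer: {a=17, b=15, c=11, d=16}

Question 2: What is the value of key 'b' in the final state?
Track key 'b' through all 10 events:
  event 1 (t=8: INC b by 15): b (absent) -> 15
  event 2 (t=12: INC d by 3): b unchanged
  event 3 (t=15: SET a = 24): b unchanged
  event 4 (t=17: INC d by 13): b unchanged
  event 5 (t=19: INC c by 11): b unchanged
  event 6 (t=25: SET a = 17): b unchanged
  event 7 (t=32: DEL c): b unchanged
  event 8 (t=33: INC c by 5): b unchanged
  event 9 (t=34: SET d = -19): b unchanged
  event 10 (t=39: INC d by 1): b unchanged
Final: b = 15

Answer: 15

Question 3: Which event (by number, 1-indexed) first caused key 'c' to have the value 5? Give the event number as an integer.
Answer: 8

Derivation:
Looking for first event where c becomes 5:
  event 5: c = 11
  event 6: c = 11
  event 7: c = (absent)
  event 8: c (absent) -> 5  <-- first match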